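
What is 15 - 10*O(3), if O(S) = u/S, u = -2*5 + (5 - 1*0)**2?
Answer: -35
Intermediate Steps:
u = 15 (u = -10 + (5 + 0)**2 = -10 + 5**2 = -10 + 25 = 15)
O(S) = 15/S
15 - 10*O(3) = 15 - 150/3 = 15 - 10*5 = 15 - 50 = -35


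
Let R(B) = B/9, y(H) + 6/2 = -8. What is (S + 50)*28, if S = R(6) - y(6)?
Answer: 5180/3 ≈ 1726.7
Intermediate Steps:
y(H) = -11 (y(H) = -3 - 8 = -11)
R(B) = B/9 (R(B) = B*(1/9) = B/9)
S = 35/3 (S = (1/9)*6 - 1*(-11) = 2/3 + 11 = 35/3 ≈ 11.667)
(S + 50)*28 = (35/3 + 50)*28 = (185/3)*28 = 5180/3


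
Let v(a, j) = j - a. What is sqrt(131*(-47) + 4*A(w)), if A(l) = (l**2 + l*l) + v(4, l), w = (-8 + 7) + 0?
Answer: I*sqrt(6169) ≈ 78.543*I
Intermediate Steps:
w = -1 (w = -1 + 0 = -1)
A(l) = -4 + l + 2*l**2 (A(l) = (l**2 + l*l) + (l - 1*4) = (l**2 + l**2) + (l - 4) = 2*l**2 + (-4 + l) = -4 + l + 2*l**2)
sqrt(131*(-47) + 4*A(w)) = sqrt(131*(-47) + 4*(-4 - 1 + 2*(-1)**2)) = sqrt(-6157 + 4*(-4 - 1 + 2*1)) = sqrt(-6157 + 4*(-4 - 1 + 2)) = sqrt(-6157 + 4*(-3)) = sqrt(-6157 - 12) = sqrt(-6169) = I*sqrt(6169)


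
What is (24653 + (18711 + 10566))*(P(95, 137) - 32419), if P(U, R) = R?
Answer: -1740968260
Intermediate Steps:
(24653 + (18711 + 10566))*(P(95, 137) - 32419) = (24653 + (18711 + 10566))*(137 - 32419) = (24653 + 29277)*(-32282) = 53930*(-32282) = -1740968260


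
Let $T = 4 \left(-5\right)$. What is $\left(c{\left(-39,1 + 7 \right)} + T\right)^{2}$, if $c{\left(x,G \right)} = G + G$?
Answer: $16$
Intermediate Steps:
$T = -20$
$c{\left(x,G \right)} = 2 G$
$\left(c{\left(-39,1 + 7 \right)} + T\right)^{2} = \left(2 \left(1 + 7\right) - 20\right)^{2} = \left(2 \cdot 8 - 20\right)^{2} = \left(16 - 20\right)^{2} = \left(-4\right)^{2} = 16$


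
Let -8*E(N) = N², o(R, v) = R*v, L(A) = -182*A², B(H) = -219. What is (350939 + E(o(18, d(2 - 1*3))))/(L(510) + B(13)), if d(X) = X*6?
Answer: -349481/47338419 ≈ -0.0073826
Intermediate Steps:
d(X) = 6*X
E(N) = -N²/8
(350939 + E(o(18, d(2 - 1*3))))/(L(510) + B(13)) = (350939 - 11664*(2 - 1*3)²/8)/(-182*510² - 219) = (350939 - 11664*(2 - 3)²/8)/(-182*260100 - 219) = (350939 - (18*(6*(-1)))²/8)/(-47338200 - 219) = (350939 - (18*(-6))²/8)/(-47338419) = (350939 - ⅛*(-108)²)*(-1/47338419) = (350939 - ⅛*11664)*(-1/47338419) = (350939 - 1458)*(-1/47338419) = 349481*(-1/47338419) = -349481/47338419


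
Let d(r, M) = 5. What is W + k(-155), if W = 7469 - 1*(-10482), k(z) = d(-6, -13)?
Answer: 17956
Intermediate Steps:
k(z) = 5
W = 17951 (W = 7469 + 10482 = 17951)
W + k(-155) = 17951 + 5 = 17956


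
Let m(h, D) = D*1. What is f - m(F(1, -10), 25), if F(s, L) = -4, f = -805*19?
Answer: -15320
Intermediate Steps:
f = -15295
m(h, D) = D
f - m(F(1, -10), 25) = -15295 - 1*25 = -15295 - 25 = -15320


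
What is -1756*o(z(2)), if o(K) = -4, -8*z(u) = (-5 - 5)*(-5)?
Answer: 7024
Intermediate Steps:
z(u) = -25/4 (z(u) = -(-5 - 5)*(-5)/8 = -(-5)*(-5)/4 = -⅛*50 = -25/4)
-1756*o(z(2)) = -1756*(-4) = 7024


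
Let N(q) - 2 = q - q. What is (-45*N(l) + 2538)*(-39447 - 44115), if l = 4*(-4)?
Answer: -204559776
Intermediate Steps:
l = -16
N(q) = 2 (N(q) = 2 + (q - q) = 2 + 0 = 2)
(-45*N(l) + 2538)*(-39447 - 44115) = (-45*2 + 2538)*(-39447 - 44115) = (-90 + 2538)*(-83562) = 2448*(-83562) = -204559776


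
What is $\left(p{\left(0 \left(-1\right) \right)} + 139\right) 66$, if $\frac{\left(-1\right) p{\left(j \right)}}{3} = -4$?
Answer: $9966$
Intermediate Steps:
$p{\left(j \right)} = 12$ ($p{\left(j \right)} = \left(-3\right) \left(-4\right) = 12$)
$\left(p{\left(0 \left(-1\right) \right)} + 139\right) 66 = \left(12 + 139\right) 66 = 151 \cdot 66 = 9966$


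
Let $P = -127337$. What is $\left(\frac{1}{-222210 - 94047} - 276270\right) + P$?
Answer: $- \frac{127643539000}{316257} \approx -4.0361 \cdot 10^{5}$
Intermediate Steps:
$\left(\frac{1}{-222210 - 94047} - 276270\right) + P = \left(\frac{1}{-222210 - 94047} - 276270\right) - 127337 = \left(\frac{1}{-316257} - 276270\right) - 127337 = \left(- \frac{1}{316257} - 276270\right) - 127337 = - \frac{87372321391}{316257} - 127337 = - \frac{127643539000}{316257}$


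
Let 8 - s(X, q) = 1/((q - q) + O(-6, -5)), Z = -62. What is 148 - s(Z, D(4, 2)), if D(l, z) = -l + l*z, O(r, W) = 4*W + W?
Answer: 3499/25 ≈ 139.96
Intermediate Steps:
O(r, W) = 5*W
s(X, q) = 201/25 (s(X, q) = 8 - 1/((q - q) + 5*(-5)) = 8 - 1/(0 - 25) = 8 - 1/(-25) = 8 - 1*(-1/25) = 8 + 1/25 = 201/25)
148 - s(Z, D(4, 2)) = 148 - 1*201/25 = 148 - 201/25 = 3499/25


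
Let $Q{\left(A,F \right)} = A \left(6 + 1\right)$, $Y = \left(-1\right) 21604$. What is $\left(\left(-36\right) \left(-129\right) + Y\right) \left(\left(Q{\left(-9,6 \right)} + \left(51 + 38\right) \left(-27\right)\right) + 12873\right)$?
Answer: $-176502720$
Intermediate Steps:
$Y = -21604$
$Q{\left(A,F \right)} = 7 A$ ($Q{\left(A,F \right)} = A 7 = 7 A$)
$\left(\left(-36\right) \left(-129\right) + Y\right) \left(\left(Q{\left(-9,6 \right)} + \left(51 + 38\right) \left(-27\right)\right) + 12873\right) = \left(\left(-36\right) \left(-129\right) - 21604\right) \left(\left(7 \left(-9\right) + \left(51 + 38\right) \left(-27\right)\right) + 12873\right) = \left(4644 - 21604\right) \left(\left(-63 + 89 \left(-27\right)\right) + 12873\right) = - 16960 \left(\left(-63 - 2403\right) + 12873\right) = - 16960 \left(-2466 + 12873\right) = \left(-16960\right) 10407 = -176502720$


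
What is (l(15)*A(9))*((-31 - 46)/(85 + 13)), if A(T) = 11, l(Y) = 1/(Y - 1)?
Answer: -121/196 ≈ -0.61735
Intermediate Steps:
l(Y) = 1/(-1 + Y)
(l(15)*A(9))*((-31 - 46)/(85 + 13)) = (11/(-1 + 15))*((-31 - 46)/(85 + 13)) = (11/14)*(-77/98) = ((1/14)*11)*(-77*1/98) = (11/14)*(-11/14) = -121/196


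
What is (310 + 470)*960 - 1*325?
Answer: 748475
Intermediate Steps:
(310 + 470)*960 - 1*325 = 780*960 - 325 = 748800 - 325 = 748475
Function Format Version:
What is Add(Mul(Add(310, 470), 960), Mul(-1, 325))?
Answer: 748475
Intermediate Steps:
Add(Mul(Add(310, 470), 960), Mul(-1, 325)) = Add(Mul(780, 960), -325) = Add(748800, -325) = 748475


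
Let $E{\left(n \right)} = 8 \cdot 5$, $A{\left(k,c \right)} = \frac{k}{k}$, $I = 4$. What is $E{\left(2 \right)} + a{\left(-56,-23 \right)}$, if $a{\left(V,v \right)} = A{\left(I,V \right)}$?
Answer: $41$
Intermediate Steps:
$A{\left(k,c \right)} = 1$
$a{\left(V,v \right)} = 1$
$E{\left(n \right)} = 40$
$E{\left(2 \right)} + a{\left(-56,-23 \right)} = 40 + 1 = 41$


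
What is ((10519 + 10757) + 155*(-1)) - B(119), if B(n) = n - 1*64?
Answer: 21066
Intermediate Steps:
B(n) = -64 + n (B(n) = n - 64 = -64 + n)
((10519 + 10757) + 155*(-1)) - B(119) = ((10519 + 10757) + 155*(-1)) - (-64 + 119) = (21276 - 155) - 1*55 = 21121 - 55 = 21066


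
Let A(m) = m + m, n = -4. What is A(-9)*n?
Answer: 72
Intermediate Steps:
A(m) = 2*m
A(-9)*n = (2*(-9))*(-4) = -18*(-4) = 72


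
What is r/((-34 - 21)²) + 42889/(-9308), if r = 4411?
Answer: -8061967/2559700 ≈ -3.1496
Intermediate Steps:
r/((-34 - 21)²) + 42889/(-9308) = 4411/((-34 - 21)²) + 42889/(-9308) = 4411/((-55)²) + 42889*(-1/9308) = 4411/3025 - 42889/9308 = 4411*(1/3025) - 42889/9308 = 401/275 - 42889/9308 = -8061967/2559700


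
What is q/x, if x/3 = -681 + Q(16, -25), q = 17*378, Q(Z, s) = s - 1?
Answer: -306/101 ≈ -3.0297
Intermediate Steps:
Q(Z, s) = -1 + s
q = 6426
x = -2121 (x = 3*(-681 + (-1 - 25)) = 3*(-681 - 26) = 3*(-707) = -2121)
q/x = 6426/(-2121) = 6426*(-1/2121) = -306/101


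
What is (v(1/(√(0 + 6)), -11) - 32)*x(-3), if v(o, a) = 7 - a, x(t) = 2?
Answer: -28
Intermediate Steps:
(v(1/(√(0 + 6)), -11) - 32)*x(-3) = ((7 - 1*(-11)) - 32)*2 = ((7 + 11) - 32)*2 = (18 - 32)*2 = -14*2 = -28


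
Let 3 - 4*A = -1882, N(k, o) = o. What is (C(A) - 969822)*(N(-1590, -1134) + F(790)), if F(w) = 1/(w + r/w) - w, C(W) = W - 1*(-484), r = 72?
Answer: 2327036053958223/1248344 ≈ 1.8641e+9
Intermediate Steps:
A = 1885/4 (A = 3/4 - 1/4*(-1882) = 3/4 + 941/2 = 1885/4 ≈ 471.25)
C(W) = 484 + W (C(W) = W + 484 = 484 + W)
F(w) = 1/(w + 72/w) - w
(C(A) - 969822)*(N(-1590, -1134) + F(790)) = ((484 + 1885/4) - 969822)*(-1134 - 1*790*(71 + 790**2)/(72 + 790**2)) = (3821/4 - 969822)*(-1134 - 1*790*(71 + 624100)/(72 + 624100)) = -3875467*(-1134 - 1*790*624171/624172)/4 = -3875467*(-1134 - 1*790*1/624172*624171)/4 = -3875467*(-1134 - 246547545/312086)/4 = -3875467/4*(-600453069/312086) = 2327036053958223/1248344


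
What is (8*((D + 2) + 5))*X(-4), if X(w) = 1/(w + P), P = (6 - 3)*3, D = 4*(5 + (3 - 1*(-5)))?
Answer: 472/5 ≈ 94.400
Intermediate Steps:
D = 52 (D = 4*(5 + (3 + 5)) = 4*(5 + 8) = 4*13 = 52)
P = 9 (P = 3*3 = 9)
X(w) = 1/(9 + w) (X(w) = 1/(w + 9) = 1/(9 + w))
(8*((D + 2) + 5))*X(-4) = (8*((52 + 2) + 5))/(9 - 4) = (8*(54 + 5))/5 = (8*59)*(⅕) = 472*(⅕) = 472/5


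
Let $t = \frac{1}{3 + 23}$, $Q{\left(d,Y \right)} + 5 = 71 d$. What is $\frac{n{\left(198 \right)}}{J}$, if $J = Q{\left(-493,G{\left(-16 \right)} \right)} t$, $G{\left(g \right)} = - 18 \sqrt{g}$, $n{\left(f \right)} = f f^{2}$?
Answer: $- \frac{12613887}{2188} \approx -5765.0$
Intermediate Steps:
$n{\left(f \right)} = f^{3}$
$Q{\left(d,Y \right)} = -5 + 71 d$
$t = \frac{1}{26} \approx 0.038462$
$J = - \frac{17504}{13}$ ($J = \left(-5 + 71 \left(-493\right)\right) \frac{1}{26} = \left(-5 - 35003\right) \frac{1}{26} = \left(-35008\right) \frac{1}{26} = - \frac{17504}{13} \approx -1346.5$)
$\frac{n{\left(198 \right)}}{J} = \frac{198^{3}}{- \frac{17504}{13}} = 7762392 \left(- \frac{13}{17504}\right) = - \frac{12613887}{2188}$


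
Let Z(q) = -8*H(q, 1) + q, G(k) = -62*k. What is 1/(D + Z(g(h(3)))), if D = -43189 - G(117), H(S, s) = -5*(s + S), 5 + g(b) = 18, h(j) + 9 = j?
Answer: -1/35362 ≈ -2.8279e-5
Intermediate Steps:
h(j) = -9 + j
g(b) = 13 (g(b) = -5 + 18 = 13)
H(S, s) = -5*S - 5*s (H(S, s) = -5*(S + s) = -5*S - 5*s)
Z(q) = 40 + 41*q (Z(q) = -8*(-5*q - 5*1) + q = -8*(-5*q - 5) + q = -8*(-5 - 5*q) + q = (40 + 40*q) + q = 40 + 41*q)
D = -35935 (D = -43189 - (-62)*117 = -43189 - 1*(-7254) = -43189 + 7254 = -35935)
1/(D + Z(g(h(3)))) = 1/(-35935 + (40 + 41*13)) = 1/(-35935 + (40 + 533)) = 1/(-35935 + 573) = 1/(-35362) = -1/35362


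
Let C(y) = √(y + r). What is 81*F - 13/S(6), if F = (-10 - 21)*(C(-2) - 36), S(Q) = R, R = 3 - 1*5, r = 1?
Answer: 180805/2 - 2511*I ≈ 90403.0 - 2511.0*I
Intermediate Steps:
R = -2 (R = 3 - 5 = -2)
C(y) = √(1 + y) (C(y) = √(y + 1) = √(1 + y))
S(Q) = -2
F = 1116 - 31*I (F = (-10 - 21)*(√(1 - 2) - 36) = -31*(√(-1) - 36) = -31*(I - 36) = -31*(-36 + I) = 1116 - 31*I ≈ 1116.0 - 31.0*I)
81*F - 13/S(6) = 81*(1116 - 31*I) - 13/(-2) = (90396 - 2511*I) - 13*(-½) = (90396 - 2511*I) + 13/2 = 180805/2 - 2511*I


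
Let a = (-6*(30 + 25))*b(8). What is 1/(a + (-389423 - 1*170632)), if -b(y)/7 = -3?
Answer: -1/566985 ≈ -1.7637e-6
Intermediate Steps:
b(y) = 21 (b(y) = -7*(-3) = 21)
a = -6930 (a = -6*(30 + 25)*21 = -6*55*21 = -330*21 = -6930)
1/(a + (-389423 - 1*170632)) = 1/(-6930 + (-389423 - 1*170632)) = 1/(-6930 + (-389423 - 170632)) = 1/(-6930 - 560055) = 1/(-566985) = -1/566985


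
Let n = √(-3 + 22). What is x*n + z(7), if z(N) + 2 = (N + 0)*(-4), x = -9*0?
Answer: -30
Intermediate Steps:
x = 0
z(N) = -2 - 4*N (z(N) = -2 + (N + 0)*(-4) = -2 + N*(-4) = -2 - 4*N)
n = √19 ≈ 4.3589
x*n + z(7) = 0*√19 + (-2 - 4*7) = 0 + (-2 - 28) = 0 - 30 = -30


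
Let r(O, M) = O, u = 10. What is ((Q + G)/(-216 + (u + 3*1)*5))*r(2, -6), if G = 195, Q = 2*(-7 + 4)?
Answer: -378/151 ≈ -2.5033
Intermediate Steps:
Q = -6 (Q = 2*(-3) = -6)
((Q + G)/(-216 + (u + 3*1)*5))*r(2, -6) = ((-6 + 195)/(-216 + (10 + 3*1)*5))*2 = (189/(-216 + (10 + 3)*5))*2 = (189/(-216 + 13*5))*2 = (189/(-216 + 65))*2 = (189/(-151))*2 = (189*(-1/151))*2 = -189/151*2 = -378/151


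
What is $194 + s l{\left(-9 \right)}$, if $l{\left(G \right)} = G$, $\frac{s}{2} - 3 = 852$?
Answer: $-15196$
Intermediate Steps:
$s = 1710$ ($s = 6 + 2 \cdot 852 = 6 + 1704 = 1710$)
$194 + s l{\left(-9 \right)} = 194 + 1710 \left(-9\right) = 194 - 15390 = -15196$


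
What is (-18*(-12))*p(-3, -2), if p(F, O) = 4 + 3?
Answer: 1512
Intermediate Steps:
p(F, O) = 7
(-18*(-12))*p(-3, -2) = -18*(-12)*7 = 216*7 = 1512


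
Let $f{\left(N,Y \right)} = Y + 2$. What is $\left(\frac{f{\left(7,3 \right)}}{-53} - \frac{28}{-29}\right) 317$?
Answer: $\frac{424463}{1537} \approx 276.16$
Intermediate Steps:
$f{\left(N,Y \right)} = 2 + Y$
$\left(\frac{f{\left(7,3 \right)}}{-53} - \frac{28}{-29}\right) 317 = \left(\frac{2 + 3}{-53} - \frac{28}{-29}\right) 317 = \left(5 \left(- \frac{1}{53}\right) - - \frac{28}{29}\right) 317 = \left(- \frac{5}{53} + \frac{28}{29}\right) 317 = \frac{1339}{1537} \cdot 317 = \frac{424463}{1537}$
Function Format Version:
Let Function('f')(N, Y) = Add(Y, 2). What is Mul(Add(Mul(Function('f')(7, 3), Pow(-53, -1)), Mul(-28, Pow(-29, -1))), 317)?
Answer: Rational(424463, 1537) ≈ 276.16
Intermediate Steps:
Function('f')(N, Y) = Add(2, Y)
Mul(Add(Mul(Function('f')(7, 3), Pow(-53, -1)), Mul(-28, Pow(-29, -1))), 317) = Mul(Add(Mul(Add(2, 3), Pow(-53, -1)), Mul(-28, Pow(-29, -1))), 317) = Mul(Add(Mul(5, Rational(-1, 53)), Mul(-28, Rational(-1, 29))), 317) = Mul(Add(Rational(-5, 53), Rational(28, 29)), 317) = Mul(Rational(1339, 1537), 317) = Rational(424463, 1537)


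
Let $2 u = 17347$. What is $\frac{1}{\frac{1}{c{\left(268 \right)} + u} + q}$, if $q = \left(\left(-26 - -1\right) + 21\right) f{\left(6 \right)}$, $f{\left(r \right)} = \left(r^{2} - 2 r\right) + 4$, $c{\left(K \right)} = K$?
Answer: $- \frac{17883}{2002894} \approx -0.0089286$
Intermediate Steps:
$u = \frac{17347}{2}$ ($u = \frac{1}{2} \cdot 17347 = \frac{17347}{2} \approx 8673.5$)
$f{\left(r \right)} = 4 + r^{2} - 2 r$
$q = -112$ ($q = \left(\left(-26 - -1\right) + 21\right) \left(4 + 6^{2} - 12\right) = \left(\left(-26 + 1\right) + 21\right) \left(4 + 36 - 12\right) = \left(-25 + 21\right) 28 = \left(-4\right) 28 = -112$)
$\frac{1}{\frac{1}{c{\left(268 \right)} + u} + q} = \frac{1}{\frac{1}{268 + \frac{17347}{2}} - 112} = \frac{1}{\frac{1}{\frac{17883}{2}} - 112} = \frac{1}{\frac{2}{17883} - 112} = \frac{1}{- \frac{2002894}{17883}} = - \frac{17883}{2002894}$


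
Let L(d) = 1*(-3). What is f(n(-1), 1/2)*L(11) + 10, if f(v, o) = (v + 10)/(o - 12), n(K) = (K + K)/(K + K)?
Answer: 296/23 ≈ 12.870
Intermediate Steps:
L(d) = -3
n(K) = 1 (n(K) = (2*K)/((2*K)) = (2*K)*(1/(2*K)) = 1)
f(v, o) = (10 + v)/(-12 + o)
f(n(-1), 1/2)*L(11) + 10 = ((10 + 1)/(-12 + 1/2))*(-3) + 10 = (11/(-12 + ½))*(-3) + 10 = (11/(-23/2))*(-3) + 10 = -2/23*11*(-3) + 10 = -22/23*(-3) + 10 = 66/23 + 10 = 296/23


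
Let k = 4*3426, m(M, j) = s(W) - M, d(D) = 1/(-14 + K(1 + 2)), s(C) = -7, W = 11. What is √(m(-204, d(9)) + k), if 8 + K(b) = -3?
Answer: √13901 ≈ 117.90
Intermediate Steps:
K(b) = -11 (K(b) = -8 - 3 = -11)
d(D) = -1/25 (d(D) = 1/(-14 - 11) = 1/(-25) = -1/25)
m(M, j) = -7 - M
k = 13704
√(m(-204, d(9)) + k) = √((-7 - 1*(-204)) + 13704) = √((-7 + 204) + 13704) = √(197 + 13704) = √13901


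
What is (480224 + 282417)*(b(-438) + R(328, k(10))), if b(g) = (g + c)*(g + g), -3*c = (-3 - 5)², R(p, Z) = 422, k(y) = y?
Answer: 307190269518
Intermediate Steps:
c = -64/3 (c = -(-3 - 5)²/3 = -⅓*(-8)² = -⅓*64 = -64/3 ≈ -21.333)
b(g) = 2*g*(-64/3 + g) (b(g) = (g - 64/3)*(g + g) = (-64/3 + g)*(2*g) = 2*g*(-64/3 + g))
(480224 + 282417)*(b(-438) + R(328, k(10))) = (480224 + 282417)*((⅔)*(-438)*(-64 + 3*(-438)) + 422) = 762641*((⅔)*(-438)*(-64 - 1314) + 422) = 762641*((⅔)*(-438)*(-1378) + 422) = 762641*(402376 + 422) = 762641*402798 = 307190269518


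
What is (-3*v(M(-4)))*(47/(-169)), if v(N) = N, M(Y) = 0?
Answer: 0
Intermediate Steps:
(-3*v(M(-4)))*(47/(-169)) = (-3*0)*(47/(-169)) = 0*(47*(-1/169)) = 0*(-47/169) = 0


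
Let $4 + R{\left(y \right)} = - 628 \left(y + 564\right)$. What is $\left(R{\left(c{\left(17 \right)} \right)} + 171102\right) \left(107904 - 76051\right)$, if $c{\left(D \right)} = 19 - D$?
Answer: $-5872100550$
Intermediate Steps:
$R{\left(y \right)} = -354196 - 628 y$ ($R{\left(y \right)} = -4 - 628 \left(y + 564\right) = -4 - 628 \left(564 + y\right) = -4 - \left(354192 + 628 y\right) = -354196 - 628 y$)
$\left(R{\left(c{\left(17 \right)} \right)} + 171102\right) \left(107904 - 76051\right) = \left(\left(-354196 - 628 \left(19 - 17\right)\right) + 171102\right) \left(107904 - 76051\right) = \left(\left(-354196 - 628 \left(19 - 17\right)\right) + 171102\right) 31853 = \left(\left(-354196 - 1256\right) + 171102\right) 31853 = \left(-355452 + 171102\right) 31853 = \left(-184350\right) 31853 = -5872100550$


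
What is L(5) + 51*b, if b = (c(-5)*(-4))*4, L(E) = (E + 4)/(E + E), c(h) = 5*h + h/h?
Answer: 195849/10 ≈ 19585.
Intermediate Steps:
c(h) = 1 + 5*h (c(h) = 5*h + 1 = 1 + 5*h)
L(E) = (4 + E)/(2*E) (L(E) = (4 + E)/((2*E)) = (4 + E)*(1/(2*E)) = (4 + E)/(2*E))
b = 384 (b = ((1 + 5*(-5))*(-4))*4 = ((1 - 25)*(-4))*4 = -24*(-4)*4 = 96*4 = 384)
L(5) + 51*b = (½)*(4 + 5)/5 + 51*384 = (½)*(⅕)*9 + 19584 = 9/10 + 19584 = 195849/10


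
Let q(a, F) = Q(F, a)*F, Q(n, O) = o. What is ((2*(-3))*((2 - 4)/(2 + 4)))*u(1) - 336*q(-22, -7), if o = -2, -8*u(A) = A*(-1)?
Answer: -18815/4 ≈ -4703.8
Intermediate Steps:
u(A) = A/8 (u(A) = -A*(-1)/8 = -(-1)*A/8 = A/8)
Q(n, O) = -2
q(a, F) = -2*F
((2*(-3))*((2 - 4)/(2 + 4)))*u(1) - 336*q(-22, -7) = ((2*(-3))*((2 - 4)/(2 + 4)))*((⅛)*1) - (-672)*(-7) = -(-12)/6*(⅛) - 336*14 = -(-12)/6*(⅛) - 4704 = -6*(-⅓)*(⅛) - 4704 = 2*(⅛) - 4704 = ¼ - 4704 = -18815/4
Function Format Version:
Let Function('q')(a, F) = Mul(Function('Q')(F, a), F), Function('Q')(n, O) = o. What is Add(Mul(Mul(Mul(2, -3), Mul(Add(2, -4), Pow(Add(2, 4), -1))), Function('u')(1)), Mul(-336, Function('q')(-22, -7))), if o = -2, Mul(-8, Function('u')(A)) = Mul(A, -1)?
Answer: Rational(-18815, 4) ≈ -4703.8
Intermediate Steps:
Function('u')(A) = Mul(Rational(1, 8), A) (Function('u')(A) = Mul(Rational(-1, 8), Mul(A, -1)) = Mul(Rational(-1, 8), Mul(-1, A)) = Mul(Rational(1, 8), A))
Function('Q')(n, O) = -2
Function('q')(a, F) = Mul(-2, F)
Add(Mul(Mul(Mul(2, -3), Mul(Add(2, -4), Pow(Add(2, 4), -1))), Function('u')(1)), Mul(-336, Function('q')(-22, -7))) = Add(Mul(Mul(Mul(2, -3), Mul(Add(2, -4), Pow(Add(2, 4), -1))), Mul(Rational(1, 8), 1)), Mul(-336, Mul(-2, -7))) = Add(Mul(Mul(-6, Mul(-2, Pow(6, -1))), Rational(1, 8)), Mul(-336, 14)) = Add(Mul(Mul(-6, Mul(-2, Rational(1, 6))), Rational(1, 8)), -4704) = Add(Mul(Mul(-6, Rational(-1, 3)), Rational(1, 8)), -4704) = Add(Mul(2, Rational(1, 8)), -4704) = Add(Rational(1, 4), -4704) = Rational(-18815, 4)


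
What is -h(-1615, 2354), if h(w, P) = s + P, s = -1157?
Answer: -1197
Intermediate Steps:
h(w, P) = -1157 + P
-h(-1615, 2354) = -(-1157 + 2354) = -1*1197 = -1197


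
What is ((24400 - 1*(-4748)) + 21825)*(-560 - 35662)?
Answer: -1846344006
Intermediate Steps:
((24400 - 1*(-4748)) + 21825)*(-560 - 35662) = ((24400 + 4748) + 21825)*(-36222) = (29148 + 21825)*(-36222) = 50973*(-36222) = -1846344006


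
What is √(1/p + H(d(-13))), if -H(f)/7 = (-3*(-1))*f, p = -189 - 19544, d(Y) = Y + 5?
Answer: √65417716819/19733 ≈ 12.961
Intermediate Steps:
d(Y) = 5 + Y
p = -19733
H(f) = -21*f (H(f) = -7*(-3*(-1))*f = -21*f)
√(1/p + H(d(-13))) = √(1/(-19733) - 21*(5 - 13)) = √(-1/19733 - 21*(-8)) = √(-1/19733 + 168) = √(3315143/19733) = √65417716819/19733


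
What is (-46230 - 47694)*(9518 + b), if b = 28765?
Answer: -3595692492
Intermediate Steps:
(-46230 - 47694)*(9518 + b) = (-46230 - 47694)*(9518 + 28765) = -93924*38283 = -3595692492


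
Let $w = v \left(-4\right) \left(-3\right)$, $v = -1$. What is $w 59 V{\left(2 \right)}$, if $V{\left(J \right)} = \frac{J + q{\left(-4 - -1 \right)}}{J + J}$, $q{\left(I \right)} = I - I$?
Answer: $-354$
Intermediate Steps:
$q{\left(I \right)} = 0$
$w = -12$ ($w = \left(-1\right) \left(-4\right) \left(-3\right) = 4 \left(-3\right) = -12$)
$V{\left(J \right)} = \frac{1}{2}$ ($V{\left(J \right)} = \frac{J + 0}{J + J} = \frac{J}{2 J} = J \frac{1}{2 J} = \frac{1}{2}$)
$w 59 V{\left(2 \right)} = \left(-12\right) 59 \cdot \frac{1}{2} = \left(-708\right) \frac{1}{2} = -354$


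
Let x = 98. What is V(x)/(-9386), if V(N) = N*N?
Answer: -4802/4693 ≈ -1.0232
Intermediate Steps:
V(N) = N²
V(x)/(-9386) = 98²/(-9386) = 9604*(-1/9386) = -4802/4693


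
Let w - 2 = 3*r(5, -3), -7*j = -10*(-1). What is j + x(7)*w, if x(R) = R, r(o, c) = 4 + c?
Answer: 235/7 ≈ 33.571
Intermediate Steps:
j = -10/7 (j = -(-10)*(-1)/7 = -⅐*10 = -10/7 ≈ -1.4286)
w = 5 (w = 2 + 3*(4 - 3) = 2 + 3*1 = 2 + 3 = 5)
j + x(7)*w = -10/7 + 7*5 = -10/7 + 35 = 235/7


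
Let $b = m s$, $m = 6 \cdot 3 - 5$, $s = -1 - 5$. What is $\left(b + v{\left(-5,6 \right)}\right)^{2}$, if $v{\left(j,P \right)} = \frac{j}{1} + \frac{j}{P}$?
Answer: $\frac{253009}{36} \approx 7028.0$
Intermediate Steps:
$s = -6$
$m = 13$ ($m = 18 - 5 = 13$)
$v{\left(j,P \right)} = j + \frac{j}{P}$ ($v{\left(j,P \right)} = j 1 + \frac{j}{P} = j + \frac{j}{P}$)
$b = -78$ ($b = 13 \left(-6\right) = -78$)
$\left(b + v{\left(-5,6 \right)}\right)^{2} = \left(-78 - \left(5 + \frac{5}{6}\right)\right)^{2} = \left(-78 - \frac{35}{6}\right)^{2} = \left(- \frac{503}{6}\right)^{2} = \frac{253009}{36}$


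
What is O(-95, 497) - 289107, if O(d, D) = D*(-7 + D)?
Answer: -45577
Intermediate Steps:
O(-95, 497) - 289107 = 497*(-7 + 497) - 289107 = 497*490 - 289107 = 243530 - 289107 = -45577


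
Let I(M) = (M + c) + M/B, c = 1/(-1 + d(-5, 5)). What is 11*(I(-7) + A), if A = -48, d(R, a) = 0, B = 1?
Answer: -693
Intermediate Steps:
c = -1 (c = 1/(-1 + 0) = 1/(-1) = -1)
I(M) = -1 + 2*M (I(M) = (M - 1) + M/1 = (-1 + M) + M*1 = (-1 + M) + M = -1 + 2*M)
11*(I(-7) + A) = 11*((-1 + 2*(-7)) - 48) = 11*((-1 - 14) - 48) = 11*(-15 - 48) = 11*(-63) = -693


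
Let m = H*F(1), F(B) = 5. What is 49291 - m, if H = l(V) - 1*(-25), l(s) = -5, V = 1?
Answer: 49191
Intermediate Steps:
H = 20 (H = -5 - 1*(-25) = -5 + 25 = 20)
m = 100 (m = 20*5 = 100)
49291 - m = 49291 - 1*100 = 49291 - 100 = 49191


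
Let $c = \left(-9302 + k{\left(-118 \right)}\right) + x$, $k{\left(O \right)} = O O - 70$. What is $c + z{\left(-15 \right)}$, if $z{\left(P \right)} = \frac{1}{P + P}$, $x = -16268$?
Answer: $- \frac{351481}{30} \approx -11716.0$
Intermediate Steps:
$z{\left(P \right)} = \frac{1}{2 P}$
$k{\left(O \right)} = -70 + O^{2}$ ($k{\left(O \right)} = O^{2} - 70 = -70 + O^{2}$)
$c = -11716$ ($c = \left(-9302 - \left(70 - \left(-118\right)^{2}\right)\right) - 16268 = \left(-9302 + \left(-70 + 13924\right)\right) - 16268 = \left(-9302 + 13854\right) - 16268 = 4552 - 16268 = -11716$)
$c + z{\left(-15 \right)} = -11716 + \frac{1}{2 \left(-15\right)} = -11716 + \frac{1}{2} \left(- \frac{1}{15}\right) = -11716 - \frac{1}{30} = - \frac{351481}{30}$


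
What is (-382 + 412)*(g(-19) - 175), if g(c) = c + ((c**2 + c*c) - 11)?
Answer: 15510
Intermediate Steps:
g(c) = -11 + c + 2*c**2 (g(c) = c + ((c**2 + c**2) - 11) = c + (2*c**2 - 11) = c + (-11 + 2*c**2) = -11 + c + 2*c**2)
(-382 + 412)*(g(-19) - 175) = (-382 + 412)*((-11 - 19 + 2*(-19)**2) - 175) = 30*((-11 - 19 + 2*361) - 175) = 30*((-11 - 19 + 722) - 175) = 30*(692 - 175) = 30*517 = 15510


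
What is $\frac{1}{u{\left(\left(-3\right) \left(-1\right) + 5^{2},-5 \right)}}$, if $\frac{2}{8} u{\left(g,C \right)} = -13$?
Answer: $- \frac{1}{52} \approx -0.019231$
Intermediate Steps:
$u{\left(g,C \right)} = -52$ ($u{\left(g,C \right)} = 4 \left(-13\right) = -52$)
$\frac{1}{u{\left(\left(-3\right) \left(-1\right) + 5^{2},-5 \right)}} = \frac{1}{-52} = - \frac{1}{52}$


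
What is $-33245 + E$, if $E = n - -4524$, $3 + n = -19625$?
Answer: $-48349$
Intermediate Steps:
$n = -19628$ ($n = -3 - 19625 = -19628$)
$E = -15104$ ($E = -19628 - -4524 = -19628 + 4524 = -15104$)
$-33245 + E = -33245 - 15104 = -48349$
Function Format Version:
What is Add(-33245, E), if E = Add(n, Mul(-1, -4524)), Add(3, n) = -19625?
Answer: -48349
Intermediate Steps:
n = -19628 (n = Add(-3, -19625) = -19628)
E = -15104 (E = Add(-19628, Mul(-1, -4524)) = Add(-19628, 4524) = -15104)
Add(-33245, E) = Add(-33245, -15104) = -48349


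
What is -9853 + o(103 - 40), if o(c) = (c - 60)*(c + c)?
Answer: -9475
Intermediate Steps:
o(c) = 2*c*(-60 + c) (o(c) = (-60 + c)*(2*c) = 2*c*(-60 + c))
-9853 + o(103 - 40) = -9853 + 2*(103 - 40)*(-60 + (103 - 40)) = -9853 + 2*63*(-60 + 63) = -9853 + 2*63*3 = -9853 + 378 = -9475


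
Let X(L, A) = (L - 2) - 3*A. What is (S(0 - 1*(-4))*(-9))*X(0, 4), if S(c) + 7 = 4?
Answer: -378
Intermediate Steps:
X(L, A) = -2 + L - 3*A (X(L, A) = (-2 + L) - 3*A = -2 + L - 3*A)
S(c) = -3 (S(c) = -7 + 4 = -3)
(S(0 - 1*(-4))*(-9))*X(0, 4) = (-3*(-9))*(-2 + 0 - 3*4) = 27*(-2 + 0 - 12) = 27*(-14) = -378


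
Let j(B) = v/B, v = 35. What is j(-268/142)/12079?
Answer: -2485/1618586 ≈ -0.0015353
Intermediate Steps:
j(B) = 35/B
j(-268/142)/12079 = (35/((-268/142)))/12079 = (35/((-268*1/142)))*(1/12079) = (35/(-134/71))*(1/12079) = (35*(-71/134))*(1/12079) = -2485/134*1/12079 = -2485/1618586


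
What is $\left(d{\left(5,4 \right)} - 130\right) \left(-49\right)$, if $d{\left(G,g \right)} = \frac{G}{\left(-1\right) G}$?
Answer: $6419$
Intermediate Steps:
$d{\left(G,g \right)} = -1$ ($d{\left(G,g \right)} = G \left(- \frac{1}{G}\right) = -1$)
$\left(d{\left(5,4 \right)} - 130\right) \left(-49\right) = \left(-1 - 130\right) \left(-49\right) = \left(-131\right) \left(-49\right) = 6419$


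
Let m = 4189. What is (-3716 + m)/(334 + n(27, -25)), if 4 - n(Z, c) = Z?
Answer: 473/311 ≈ 1.5209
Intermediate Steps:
n(Z, c) = 4 - Z
(-3716 + m)/(334 + n(27, -25)) = (-3716 + 4189)/(334 + (4 - 1*27)) = 473/(334 + (4 - 27)) = 473/(334 - 23) = 473/311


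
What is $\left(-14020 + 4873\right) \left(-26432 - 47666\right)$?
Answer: $677774406$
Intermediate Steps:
$\left(-14020 + 4873\right) \left(-26432 - 47666\right) = \left(-9147\right) \left(-74098\right) = 677774406$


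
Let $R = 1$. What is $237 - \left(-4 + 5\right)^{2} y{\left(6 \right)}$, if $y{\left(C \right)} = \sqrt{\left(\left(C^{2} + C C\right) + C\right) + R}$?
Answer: $237 - \sqrt{79} \approx 228.11$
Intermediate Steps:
$y{\left(C \right)} = \sqrt{1 + C + 2 C^{2}}$ ($y{\left(C \right)} = \sqrt{\left(\left(C^{2} + C C\right) + C\right) + 1} = \sqrt{\left(\left(C^{2} + C^{2}\right) + C\right) + 1} = \sqrt{\left(2 C^{2} + C\right) + 1} = \sqrt{\left(C + 2 C^{2}\right) + 1} = \sqrt{1 + C + 2 C^{2}}$)
$237 - \left(-4 + 5\right)^{2} y{\left(6 \right)} = 237 - \left(-4 + 5\right)^{2} \sqrt{1 + 6 + 2 \cdot 6^{2}} = 237 - 1^{2} \sqrt{1 + 6 + 2 \cdot 36} = 237 - 1 \sqrt{1 + 6 + 72} = 237 - 1 \sqrt{79} = 237 - \sqrt{79}$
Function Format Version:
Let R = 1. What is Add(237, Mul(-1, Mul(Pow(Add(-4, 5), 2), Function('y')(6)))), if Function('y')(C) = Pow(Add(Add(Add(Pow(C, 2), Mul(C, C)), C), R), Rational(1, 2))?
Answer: Add(237, Mul(-1, Pow(79, Rational(1, 2)))) ≈ 228.11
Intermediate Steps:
Function('y')(C) = Pow(Add(1, C, Mul(2, Pow(C, 2))), Rational(1, 2)) (Function('y')(C) = Pow(Add(Add(Add(Pow(C, 2), Mul(C, C)), C), 1), Rational(1, 2)) = Pow(Add(Add(Add(Pow(C, 2), Pow(C, 2)), C), 1), Rational(1, 2)) = Pow(Add(Add(Mul(2, Pow(C, 2)), C), 1), Rational(1, 2)) = Pow(Add(Add(C, Mul(2, Pow(C, 2))), 1), Rational(1, 2)) = Pow(Add(1, C, Mul(2, Pow(C, 2))), Rational(1, 2)))
Add(237, Mul(-1, Mul(Pow(Add(-4, 5), 2), Function('y')(6)))) = Add(237, Mul(-1, Mul(Pow(Add(-4, 5), 2), Pow(Add(1, 6, Mul(2, Pow(6, 2))), Rational(1, 2))))) = Add(237, Mul(-1, Mul(Pow(1, 2), Pow(Add(1, 6, Mul(2, 36)), Rational(1, 2))))) = Add(237, Mul(-1, Mul(1, Pow(Add(1, 6, 72), Rational(1, 2))))) = Add(237, Mul(-1, Mul(1, Pow(79, Rational(1, 2))))) = Add(237, Mul(-1, Pow(79, Rational(1, 2))))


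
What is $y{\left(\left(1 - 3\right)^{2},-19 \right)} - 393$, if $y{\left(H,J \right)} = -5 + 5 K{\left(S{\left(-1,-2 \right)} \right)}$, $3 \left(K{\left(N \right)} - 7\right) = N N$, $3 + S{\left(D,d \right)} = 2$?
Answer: $- \frac{1084}{3} \approx -361.33$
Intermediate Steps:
$S{\left(D,d \right)} = -1$ ($S{\left(D,d \right)} = -3 + 2 = -1$)
$K{\left(N \right)} = 7 + \frac{N^{2}}{3}$ ($K{\left(N \right)} = 7 + \frac{N N}{3} = 7 + \frac{N^{2}}{3}$)
$y{\left(H,J \right)} = \frac{95}{3}$ ($y{\left(H,J \right)} = -5 + 5 \left(7 + \frac{\left(-1\right)^{2}}{3}\right) = -5 + 5 \left(7 + \frac{1}{3} \cdot 1\right) = -5 + 5 \left(7 + \frac{1}{3}\right) = -5 + 5 \cdot \frac{22}{3} = -5 + \frac{110}{3} = \frac{95}{3}$)
$y{\left(\left(1 - 3\right)^{2},-19 \right)} - 393 = \frac{95}{3} - 393 = - \frac{1084}{3}$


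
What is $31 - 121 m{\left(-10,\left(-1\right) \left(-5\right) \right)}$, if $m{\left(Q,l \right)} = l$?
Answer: $-574$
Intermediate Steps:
$31 - 121 m{\left(-10,\left(-1\right) \left(-5\right) \right)} = 31 - 121 \left(\left(-1\right) \left(-5\right)\right) = 31 - 605 = -574$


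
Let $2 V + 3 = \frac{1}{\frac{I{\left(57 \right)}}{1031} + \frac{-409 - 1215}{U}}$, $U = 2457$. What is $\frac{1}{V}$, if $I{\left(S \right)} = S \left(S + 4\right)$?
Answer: $- \frac{981235}{1290912} \approx -0.76011$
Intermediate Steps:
$I{\left(S \right)} = S \left(4 + S\right)$
$V = - \frac{1290912}{981235}$ ($V = - \frac{3}{2} + \frac{1}{2 \left(\frac{57 \left(4 + 57\right)}{1031} + \frac{-409 - 1215}{2457}\right)} = - \frac{3}{2} + \frac{1}{2 \left(57 \cdot 61 \cdot \frac{1}{1031} + \left(-409 - 1215\right) \frac{1}{2457}\right)} = - \frac{3}{2} + \frac{1}{2 \left(3477 \cdot \frac{1}{1031} - \frac{232}{351}\right)} = - \frac{3}{2} + \frac{1}{2 \left(\frac{3477}{1031} - \frac{232}{351}\right)} = - \frac{3}{2} + \frac{1}{2 \cdot \frac{981235}{361881}} = - \frac{3}{2} + \frac{1}{2} \cdot \frac{361881}{981235} = - \frac{3}{2} + \frac{361881}{1962470} = - \frac{1290912}{981235} \approx -1.3156$)
$\frac{1}{V} = \frac{1}{- \frac{1290912}{981235}} = - \frac{981235}{1290912}$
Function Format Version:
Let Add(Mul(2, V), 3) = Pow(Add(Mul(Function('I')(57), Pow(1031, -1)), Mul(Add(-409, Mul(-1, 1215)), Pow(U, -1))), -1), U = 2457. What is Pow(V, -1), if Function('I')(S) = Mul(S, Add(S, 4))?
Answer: Rational(-981235, 1290912) ≈ -0.76011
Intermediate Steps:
Function('I')(S) = Mul(S, Add(4, S))
V = Rational(-1290912, 981235) (V = Add(Rational(-3, 2), Mul(Rational(1, 2), Pow(Add(Mul(Mul(57, Add(4, 57)), Pow(1031, -1)), Mul(Add(-409, Mul(-1, 1215)), Pow(2457, -1))), -1))) = Add(Rational(-3, 2), Mul(Rational(1, 2), Pow(Add(Mul(Mul(57, 61), Rational(1, 1031)), Mul(Add(-409, -1215), Rational(1, 2457))), -1))) = Add(Rational(-3, 2), Mul(Rational(1, 2), Pow(Add(Mul(3477, Rational(1, 1031)), Mul(-1624, Rational(1, 2457))), -1))) = Add(Rational(-3, 2), Mul(Rational(1, 2), Pow(Add(Rational(3477, 1031), Rational(-232, 351)), -1))) = Add(Rational(-3, 2), Mul(Rational(1, 2), Pow(Rational(981235, 361881), -1))) = Add(Rational(-3, 2), Mul(Rational(1, 2), Rational(361881, 981235))) = Add(Rational(-3, 2), Rational(361881, 1962470)) = Rational(-1290912, 981235) ≈ -1.3156)
Pow(V, -1) = Pow(Rational(-1290912, 981235), -1) = Rational(-981235, 1290912)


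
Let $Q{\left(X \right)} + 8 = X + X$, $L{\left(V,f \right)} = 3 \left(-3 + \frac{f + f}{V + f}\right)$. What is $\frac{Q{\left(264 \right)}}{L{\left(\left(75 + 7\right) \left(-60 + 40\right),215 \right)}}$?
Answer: $- \frac{49400}{941} \approx -52.497$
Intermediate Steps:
$L{\left(V,f \right)} = -9 + \frac{6 f}{V + f}$ ($L{\left(V,f \right)} = 3 \left(-3 + \frac{2 f}{V + f}\right) = -9 + \frac{6 f}{V + f}$)
$Q{\left(X \right)} = -8 + 2 X$ ($Q{\left(X \right)} = -8 + \left(X + X\right) = -8 + 2 X$)
$\frac{Q{\left(264 \right)}}{L{\left(\left(75 + 7\right) \left(-60 + 40\right),215 \right)}} = \frac{-8 + 2 \cdot 264}{3 \frac{1}{\left(75 + 7\right) \left(-60 + 40\right) + 215} \left(\left(-1\right) 215 - 3 \left(75 + 7\right) \left(-60 + 40\right)\right)} = \frac{-8 + 528}{3 \frac{1}{82 \left(-20\right) + 215} \left(-215 - 3 \cdot 82 \left(-20\right)\right)} = \frac{520}{3 \frac{1}{-1640 + 215} \left(-215 - -4920\right)} = \frac{520}{3 \frac{1}{-1425} \left(-215 + 4920\right)} = \frac{520}{3 \left(- \frac{1}{1425}\right) 4705} = \frac{520}{- \frac{941}{95}} = 520 \left(- \frac{95}{941}\right) = - \frac{49400}{941}$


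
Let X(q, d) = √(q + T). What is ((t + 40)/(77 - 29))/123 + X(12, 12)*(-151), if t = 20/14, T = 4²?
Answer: 145/20664 - 302*√7 ≈ -799.01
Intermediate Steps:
T = 16
t = 10/7 (t = 20*(1/14) = 10/7 ≈ 1.4286)
X(q, d) = √(16 + q) (X(q, d) = √(q + 16) = √(16 + q))
((t + 40)/(77 - 29))/123 + X(12, 12)*(-151) = ((10/7 + 40)/(77 - 29))/123 + √(16 + 12)*(-151) = ((290/7)/48)*(1/123) + √28*(-151) = ((290/7)*(1/48))*(1/123) + (2*√7)*(-151) = (145/168)*(1/123) - 302*√7 = 145/20664 - 302*√7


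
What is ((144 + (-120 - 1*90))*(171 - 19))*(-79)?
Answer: 792528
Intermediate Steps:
((144 + (-120 - 1*90))*(171 - 19))*(-79) = ((144 + (-120 - 90))*152)*(-79) = ((144 - 210)*152)*(-79) = -66*152*(-79) = -10032*(-79) = 792528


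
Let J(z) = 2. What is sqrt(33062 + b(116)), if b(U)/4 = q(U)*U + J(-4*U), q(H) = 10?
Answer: 3*sqrt(4190) ≈ 194.19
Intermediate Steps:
b(U) = 8 + 40*U (b(U) = 4*(10*U + 2) = 4*(2 + 10*U) = 8 + 40*U)
sqrt(33062 + b(116)) = sqrt(33062 + (8 + 40*116)) = sqrt(33062 + (8 + 4640)) = sqrt(33062 + 4648) = sqrt(37710) = 3*sqrt(4190)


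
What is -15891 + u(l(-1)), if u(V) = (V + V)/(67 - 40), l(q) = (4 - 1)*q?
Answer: -143021/9 ≈ -15891.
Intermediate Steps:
l(q) = 3*q
u(V) = 2*V/27 (u(V) = (2*V)/27 = (2*V)*(1/27) = 2*V/27)
-15891 + u(l(-1)) = -15891 + 2*(3*(-1))/27 = -15891 + (2/27)*(-3) = -15891 - 2/9 = -143021/9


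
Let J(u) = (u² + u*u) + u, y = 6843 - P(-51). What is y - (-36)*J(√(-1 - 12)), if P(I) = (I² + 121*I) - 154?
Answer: 9631 + 36*I*√13 ≈ 9631.0 + 129.8*I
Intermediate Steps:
P(I) = -154 + I² + 121*I
y = 10567 (y = 6843 - (-154 + (-51)² + 121*(-51)) = 6843 - (-154 + 2601 - 6171) = 6843 - 1*(-3724) = 6843 + 3724 = 10567)
J(u) = u + 2*u² (J(u) = (u² + u²) + u = 2*u² + u = u + 2*u²)
y - (-36)*J(√(-1 - 12)) = 10567 - (-36)*√(-1 - 12)*(1 + 2*√(-1 - 12)) = 10567 - (-36)*√(-13)*(1 + 2*√(-13)) = 10567 - (-36)*(I*√13)*(1 + 2*(I*√13)) = 10567 - (-36)*(I*√13)*(1 + 2*I*√13) = 10567 - (-36)*I*√13*(1 + 2*I*√13) = 10567 + 36*I*√13*(1 + 2*I*√13)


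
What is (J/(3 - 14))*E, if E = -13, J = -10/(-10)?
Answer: 13/11 ≈ 1.1818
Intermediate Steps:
J = 1 (J = -10*(-⅒) = 1)
(J/(3 - 14))*E = (1/(3 - 14))*(-13) = (1/(-11))*(-13) = -1/11*1*(-13) = -1/11*(-13) = 13/11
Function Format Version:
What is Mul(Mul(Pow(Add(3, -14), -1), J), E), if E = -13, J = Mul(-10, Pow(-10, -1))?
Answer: Rational(13, 11) ≈ 1.1818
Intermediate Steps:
J = 1 (J = Mul(-10, Rational(-1, 10)) = 1)
Mul(Mul(Pow(Add(3, -14), -1), J), E) = Mul(Mul(Pow(Add(3, -14), -1), 1), -13) = Mul(Mul(Pow(-11, -1), 1), -13) = Mul(Mul(Rational(-1, 11), 1), -13) = Mul(Rational(-1, 11), -13) = Rational(13, 11)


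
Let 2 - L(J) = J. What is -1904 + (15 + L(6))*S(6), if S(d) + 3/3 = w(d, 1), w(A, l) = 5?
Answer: -1860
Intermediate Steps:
L(J) = 2 - J
S(d) = 4 (S(d) = -1 + 5 = 4)
-1904 + (15 + L(6))*S(6) = -1904 + (15 + (2 - 1*6))*4 = -1904 + (15 + (2 - 6))*4 = -1904 + (15 - 4)*4 = -1904 + 11*4 = -1904 + 44 = -1860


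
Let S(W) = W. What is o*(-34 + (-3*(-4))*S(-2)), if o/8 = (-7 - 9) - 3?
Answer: 8816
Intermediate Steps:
o = -152 (o = 8*((-7 - 9) - 3) = 8*(-16 - 3) = 8*(-19) = -152)
o*(-34 + (-3*(-4))*S(-2)) = -152*(-34 - 3*(-4)*(-2)) = -152*(-34 + 12*(-2)) = -152*(-34 - 24) = -152*(-58) = 8816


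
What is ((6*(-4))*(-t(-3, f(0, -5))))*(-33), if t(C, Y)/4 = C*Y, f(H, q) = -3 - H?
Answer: -28512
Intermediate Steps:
t(C, Y) = 4*C*Y (t(C, Y) = 4*(C*Y) = 4*C*Y)
((6*(-4))*(-t(-3, f(0, -5))))*(-33) = ((6*(-4))*(-4*(-3)*(-3 - 1*0)))*(-33) = -(-24)*4*(-3)*(-3 + 0)*(-33) = -(-24)*4*(-3)*(-3)*(-33) = -(-24)*36*(-33) = -24*(-36)*(-33) = 864*(-33) = -28512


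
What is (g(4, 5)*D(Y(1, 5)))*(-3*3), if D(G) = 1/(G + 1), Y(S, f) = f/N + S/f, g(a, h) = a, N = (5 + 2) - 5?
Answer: -360/37 ≈ -9.7297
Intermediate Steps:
N = 2 (N = 7 - 5 = 2)
Y(S, f) = f/2 + S/f
D(G) = 1/(1 + G)
(g(4, 5)*D(Y(1, 5)))*(-3*3) = (4/(1 + ((½)*5 + 1/5)))*(-3*3) = (4/(1 + (5/2 + 1*(⅕))))*(-9) = (4/(1 + (5/2 + ⅕)))*(-9) = (4/(1 + 27/10))*(-9) = (4/(37/10))*(-9) = (4*(10/37))*(-9) = (40/37)*(-9) = -360/37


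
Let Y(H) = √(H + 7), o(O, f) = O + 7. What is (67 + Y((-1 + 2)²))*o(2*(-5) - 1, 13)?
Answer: -268 - 8*√2 ≈ -279.31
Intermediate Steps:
o(O, f) = 7 + O
Y(H) = √(7 + H)
(67 + Y((-1 + 2)²))*o(2*(-5) - 1, 13) = (67 + √(7 + (-1 + 2)²))*(7 + (2*(-5) - 1)) = (67 + √(7 + 1²))*(7 + (-10 - 1)) = (67 + √(7 + 1))*(7 - 11) = (67 + √8)*(-4) = (67 + 2*√2)*(-4) = -268 - 8*√2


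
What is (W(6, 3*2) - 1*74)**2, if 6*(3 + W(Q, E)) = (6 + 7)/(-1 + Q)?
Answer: 5276209/900 ≈ 5862.5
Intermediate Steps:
W(Q, E) = -3 + 13/(6*(-1 + Q)) (W(Q, E) = -3 + ((6 + 7)/(-1 + Q))/6 = -3 + (13/(-1 + Q))/6 = -3 + 13/(6*(-1 + Q)))
(W(6, 3*2) - 1*74)**2 = ((31 - 18*6)/(6*(-1 + 6)) - 1*74)**2 = ((1/6)*(31 - 108)/5 - 74)**2 = ((1/6)*(1/5)*(-77) - 74)**2 = (-77/30 - 74)**2 = (-2297/30)**2 = 5276209/900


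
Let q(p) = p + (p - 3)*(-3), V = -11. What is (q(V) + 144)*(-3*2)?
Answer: -1050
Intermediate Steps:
q(p) = 9 - 2*p (q(p) = p + (-3 + p)*(-3) = p + (9 - 3*p) = 9 - 2*p)
(q(V) + 144)*(-3*2) = ((9 - 2*(-11)) + 144)*(-3*2) = ((9 + 22) + 144)*(-6) = (31 + 144)*(-6) = 175*(-6) = -1050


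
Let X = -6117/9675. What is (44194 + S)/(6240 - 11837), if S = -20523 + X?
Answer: -76336936/18050325 ≈ -4.2291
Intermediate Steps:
X = -2039/3225 (X = -6117*1/9675 = -2039/3225 ≈ -0.63225)
S = -66188714/3225 (S = -20523 - 2039/3225 = -66188714/3225 ≈ -20524.)
(44194 + S)/(6240 - 11837) = (44194 - 66188714/3225)/(6240 - 11837) = (76336936/3225)/(-5597) = (76336936/3225)*(-1/5597) = -76336936/18050325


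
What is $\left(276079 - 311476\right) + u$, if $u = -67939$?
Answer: $-103336$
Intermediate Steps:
$\left(276079 - 311476\right) + u = \left(276079 - 311476\right) - 67939 = -35397 - 67939 = -103336$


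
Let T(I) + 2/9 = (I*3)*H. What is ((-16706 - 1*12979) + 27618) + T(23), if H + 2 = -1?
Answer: -20468/9 ≈ -2274.2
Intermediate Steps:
H = -3 (H = -2 - 1 = -3)
T(I) = -2/9 - 9*I (T(I) = -2/9 + (I*3)*(-3) = -2/9 + (3*I)*(-3) = -2/9 - 9*I)
((-16706 - 1*12979) + 27618) + T(23) = ((-16706 - 1*12979) + 27618) + (-2/9 - 9*23) = ((-16706 - 12979) + 27618) + (-2/9 - 207) = (-29685 + 27618) - 1865/9 = -2067 - 1865/9 = -20468/9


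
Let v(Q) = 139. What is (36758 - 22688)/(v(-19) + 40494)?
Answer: 14070/40633 ≈ 0.34627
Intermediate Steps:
(36758 - 22688)/(v(-19) + 40494) = (36758 - 22688)/(139 + 40494) = 14070/40633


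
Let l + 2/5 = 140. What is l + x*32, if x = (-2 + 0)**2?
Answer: 1338/5 ≈ 267.60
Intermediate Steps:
l = 698/5 (l = -2/5 + 140 = 698/5 ≈ 139.60)
x = 4 (x = (-2)**2 = 4)
l + x*32 = 698/5 + 4*32 = 698/5 + 128 = 1338/5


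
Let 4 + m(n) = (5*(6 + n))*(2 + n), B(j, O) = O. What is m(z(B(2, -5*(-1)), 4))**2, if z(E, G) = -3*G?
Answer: 87616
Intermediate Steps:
m(n) = -4 + (2 + n)*(30 + 5*n) (m(n) = -4 + (5*(6 + n))*(2 + n) = -4 + (30 + 5*n)*(2 + n) = -4 + (2 + n)*(30 + 5*n))
m(z(B(2, -5*(-1)), 4))**2 = (56 + 5*(-3*4)**2 + 40*(-3*4))**2 = (56 + 5*(-12)**2 + 40*(-12))**2 = (56 + 5*144 - 480)**2 = (56 + 720 - 480)**2 = 296**2 = 87616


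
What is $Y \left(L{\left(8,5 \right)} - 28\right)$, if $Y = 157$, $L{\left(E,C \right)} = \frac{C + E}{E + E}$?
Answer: $- \frac{68295}{16} \approx -4268.4$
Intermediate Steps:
$L{\left(E,C \right)} = \frac{C + E}{2 E}$
$Y \left(L{\left(8,5 \right)} - 28\right) = 157 \left(\frac{5 + 8}{2 \cdot 8} - 28\right) = 157 \left(\frac{1}{2} \cdot \frac{1}{8} \cdot 13 - 28\right) = 157 \left(\frac{13}{16} - 28\right) = 157 \left(- \frac{435}{16}\right) = - \frac{68295}{16}$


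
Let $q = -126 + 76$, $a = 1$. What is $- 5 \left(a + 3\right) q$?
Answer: $1000$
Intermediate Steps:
$q = -50$
$- 5 \left(a + 3\right) q = - 5 \left(1 + 3\right) \left(-50\right) = \left(-5\right) 4 \left(-50\right) = \left(-20\right) \left(-50\right) = 1000$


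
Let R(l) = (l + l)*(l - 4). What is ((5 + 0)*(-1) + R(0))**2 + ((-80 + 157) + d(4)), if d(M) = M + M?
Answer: 110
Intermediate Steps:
d(M) = 2*M
R(l) = 2*l*(-4 + l) (R(l) = (2*l)*(-4 + l) = 2*l*(-4 + l))
((5 + 0)*(-1) + R(0))**2 + ((-80 + 157) + d(4)) = ((5 + 0)*(-1) + 2*0*(-4 + 0))**2 + ((-80 + 157) + 2*4) = (5*(-1) + 2*0*(-4))**2 + (77 + 8) = (-5 + 0)**2 + 85 = (-5)**2 + 85 = 25 + 85 = 110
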